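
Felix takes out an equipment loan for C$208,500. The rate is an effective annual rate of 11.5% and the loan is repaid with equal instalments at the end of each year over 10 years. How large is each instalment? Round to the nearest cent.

C$36,149.15

PMT = 208500 / ( [1 − (1+0.115)^(−10)] / 0.115 ) = 208500 / 5.767771 = 36,149.1483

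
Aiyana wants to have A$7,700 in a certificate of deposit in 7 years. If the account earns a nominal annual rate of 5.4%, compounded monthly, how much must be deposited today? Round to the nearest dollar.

i = 0.054/12 = 0.0045 per month; n = 7·12 = 84.
Discount factor = (1+0.0045)^(−84) = 0.685812; PV = 7,700 × 0.685812 = 5,280.7508

A$5,281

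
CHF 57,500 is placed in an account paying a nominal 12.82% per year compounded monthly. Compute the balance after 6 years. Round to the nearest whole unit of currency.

CHF 123,582

i = 0.1282/12 = 0.0106833 per month; n = 6·12 = 72.
57,500 × (1+0.0106833)^72 = 57,500 × 2.149253 = 123,582.0329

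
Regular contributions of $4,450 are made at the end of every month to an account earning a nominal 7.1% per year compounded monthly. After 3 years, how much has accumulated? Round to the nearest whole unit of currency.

i = 0.071/12 = 0.00591667 per month; n = 3·12 = 36.
Accumulation factor s(36|0.00591667) = 39.990127; FV = 4450 × 39.990127 = 177,956.0640

$177,956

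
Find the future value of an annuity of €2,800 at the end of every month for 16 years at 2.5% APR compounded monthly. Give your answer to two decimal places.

€660,178.30

Periodic rate i = 0.025/12 = 0.00208333; n = 16 × 12 = 192 periods.
FV = 2800 × [(1+0.00208333)^192 − 1] / 0.00208333 = 2800 × 235.777966 = 660,178.3038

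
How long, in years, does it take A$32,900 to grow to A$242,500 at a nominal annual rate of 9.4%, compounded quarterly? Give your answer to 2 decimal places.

21.50 years

Periodic rate i = 0.094/4 = 0.0235.
(1+i)^n = 242500/32900 = 7.37082, so n = ln 7.37082 / ln 1.0235 = 85.9961 quarters
= 85.9961/4 years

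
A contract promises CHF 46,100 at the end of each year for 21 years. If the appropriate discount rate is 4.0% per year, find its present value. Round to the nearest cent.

CHF 646,744.27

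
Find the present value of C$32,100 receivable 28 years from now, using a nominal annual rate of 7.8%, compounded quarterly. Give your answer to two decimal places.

C$3,690.93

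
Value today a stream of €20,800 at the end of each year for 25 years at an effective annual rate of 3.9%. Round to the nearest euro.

€328,401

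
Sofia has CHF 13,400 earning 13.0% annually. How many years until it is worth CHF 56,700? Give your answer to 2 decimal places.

(1+i)^n = 56700/13400 = 4.23134, so n = ln 4.23134 / ln 1.13 = 11.8029 years

11.80 years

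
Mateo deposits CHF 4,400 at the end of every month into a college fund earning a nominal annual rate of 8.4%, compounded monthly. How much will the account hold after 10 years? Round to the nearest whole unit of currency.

CHF 823,176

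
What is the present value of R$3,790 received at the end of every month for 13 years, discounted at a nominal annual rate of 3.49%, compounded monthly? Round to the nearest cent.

With 12 periods per year: i = 0.00290833, n = 156.
PV = 3790 × [1 − (1+0.00290833)^(−156)] / 0.00290833 = 3790 × 125.263586 = 474,748.9894

R$474,748.99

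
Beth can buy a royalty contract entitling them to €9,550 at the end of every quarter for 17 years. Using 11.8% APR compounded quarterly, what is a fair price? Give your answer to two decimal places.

Periodic rate i = 0.118/4 = 0.0295; n = 17 × 4 = 68 periods.
PV = 9550 × [1 − (1+0.0295)^(−68)] / 0.0295 = 9550 × 29.203840 = 278,896.6714

€278,896.67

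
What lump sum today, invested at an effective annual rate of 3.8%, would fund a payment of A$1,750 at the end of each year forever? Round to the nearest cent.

A$46,052.63

PV = PMT / i = 1750 / 0.038 = 46,052.6316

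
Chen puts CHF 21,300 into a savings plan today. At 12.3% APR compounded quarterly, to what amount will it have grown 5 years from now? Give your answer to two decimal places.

CHF 39,034.31

Periodic rate i = 0.123/4 = 0.03075; n = 5 × 4 = 20 periods.
FV = 21,300 × (1 + 0.03075)^20 = 39,034.3069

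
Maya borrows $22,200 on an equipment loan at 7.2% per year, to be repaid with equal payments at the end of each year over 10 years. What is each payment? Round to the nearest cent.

$3,190.07

PMT = 22200 / ( [1 − (1+0.072)^(−10)] / 0.072 ) = 22200 / 6.959106 = 3,190.0651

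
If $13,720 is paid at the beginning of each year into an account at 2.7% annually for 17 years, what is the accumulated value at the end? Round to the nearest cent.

$298,971.51

FV = 13720 × [(1+0.027)^17 − 1] / 0.027 × (1+i) = 13720 × 21.790927 = 298,971.5121
(Beginning-of-period payments → annuity-due factor ×(1+i).)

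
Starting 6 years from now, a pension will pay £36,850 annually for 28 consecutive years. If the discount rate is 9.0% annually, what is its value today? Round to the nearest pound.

Value one period before first payment (t=5): 36850 × [1 − (1+0.09)^(−28)] / 0.09 = 36850 × 10.116128 = 372,779.3304
PV₀ = 372,779.3304 / (1+0.09)^5 = 372,779.3304 / 1.538624 = 242,280.9870

£242,281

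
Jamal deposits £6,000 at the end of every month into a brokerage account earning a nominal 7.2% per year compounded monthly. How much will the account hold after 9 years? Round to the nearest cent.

i = 0.072/12 = 0.006 per month; n = 9·12 = 108.
FV = PMT · [(1+i)^n − 1] / i = 6000 · 151.335931 = 908,015.5849

£908,015.58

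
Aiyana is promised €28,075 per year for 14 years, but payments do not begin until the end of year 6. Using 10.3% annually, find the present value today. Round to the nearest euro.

€124,637

Value one period before first payment (t=5): 28075 × [1 − (1+0.103)^(−14)] / 0.103 = 28075 × 7.247772 = 203,481.1971
PV₀ = 203,481.1971 / (1+0.103)^5 = 203,481.1971 / 1.632592 = 124,636.9239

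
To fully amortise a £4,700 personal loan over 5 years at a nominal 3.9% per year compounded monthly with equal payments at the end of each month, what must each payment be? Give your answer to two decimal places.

£86.35

i = 0.039/12 = 0.00325 per month; n = 5·12 = 60.
PMT = 4700 / ( [1 − (1+0.00325)^(−60)] / 0.00325 ) = 4700 / 54.432347 = 86.3457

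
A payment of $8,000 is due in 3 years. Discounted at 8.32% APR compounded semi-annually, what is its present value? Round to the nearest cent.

$6,264.47

Periodic rate i = 0.0832/2 = 0.0416; n = 3 × 2 = 6 periods.
PV = FV·(1+i)^(−n) = 8,000 × 0.783058 = 6,264.4675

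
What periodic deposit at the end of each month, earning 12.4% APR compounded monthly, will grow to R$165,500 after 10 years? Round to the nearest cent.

R$702.70

i = 0.124/12 = 0.0103333 per month; n = 10·12 = 120.
PMT = 165500 / ( [(1+0.0103333)^120 − 1] / 0.0103333 ) = 165500 / 235.518933 = 702.7036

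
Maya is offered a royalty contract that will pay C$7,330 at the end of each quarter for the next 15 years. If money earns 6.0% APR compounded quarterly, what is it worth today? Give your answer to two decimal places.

i = 0.06/4 = 0.015 per quarter; n = 15·4 = 60.
Annuity factor a(60|0.015) = 39.380269; PV = 7330 × 39.380269 = 288,657.3709

C$288,657.37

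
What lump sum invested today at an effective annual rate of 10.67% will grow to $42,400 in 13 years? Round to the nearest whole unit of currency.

PV = FV·(1+i)^(−n) = 42,400 × 0.267677 = 11,349.5078

$11,350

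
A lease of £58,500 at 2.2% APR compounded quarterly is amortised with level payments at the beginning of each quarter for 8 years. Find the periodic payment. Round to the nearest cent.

i = 0.022/4 = 0.0055 per quarter; n = 8·4 = 32.
Annuity-PV factor × (1+i) = 29.429616; PMT = 58500 / 29.429616 = 1,987.7935

£1,987.79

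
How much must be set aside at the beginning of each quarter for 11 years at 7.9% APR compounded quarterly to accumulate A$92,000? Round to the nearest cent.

A$1,305.92

With 4 periods per year: i = 0.01975, n = 44.
PMT = 92000 / ( [(1+0.01975)^44 − 1] / 0.01975 × (1+i) ) = 92000 / 70.448637 = 1,305.9160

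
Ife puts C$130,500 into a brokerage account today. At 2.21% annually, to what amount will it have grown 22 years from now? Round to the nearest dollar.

C$211,089

FV = 130,500 × (1 + 0.0221)^22 = 211,088.7334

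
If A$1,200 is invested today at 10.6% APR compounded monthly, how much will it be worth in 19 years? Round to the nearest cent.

i = 0.106/12 = 0.00883333 per month; n = 19·12 = 228.
1,200 × (1+0.00883333)^228 = 1,200 × 7.427259 = 8,912.7107

A$8,912.71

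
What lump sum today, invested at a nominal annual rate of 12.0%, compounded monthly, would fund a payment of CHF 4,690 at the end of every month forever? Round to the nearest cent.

Periodic rate i = 0.12/12 = 0.01.
PV = C/r = 4690/0.01 = 469,000.0000

CHF 469,000.00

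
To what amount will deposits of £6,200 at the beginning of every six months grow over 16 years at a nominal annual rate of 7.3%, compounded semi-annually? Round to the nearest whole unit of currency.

Periodic rate i = 0.073/2 = 0.0365; n = 16 × 2 = 32 periods.
Accumulation factor s(32|0.0365) × (1+i) = 61.035008; FV = 6200 × 61.035008 = 378,417.0519
Payments are at the start of each period, so multiply by (1+i).

£378,417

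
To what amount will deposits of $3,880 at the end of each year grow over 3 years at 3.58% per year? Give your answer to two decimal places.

FV = PMT · [(1+i)^n − 1] / i = 3880 · 3.108682 = 12,061.6848

$12,061.68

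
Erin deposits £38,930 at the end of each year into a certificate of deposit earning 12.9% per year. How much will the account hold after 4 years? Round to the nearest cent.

£188,526.73

FV = PMT · [(1+i)^n − 1] / i = 38930 · 4.842711 = 188,526.7271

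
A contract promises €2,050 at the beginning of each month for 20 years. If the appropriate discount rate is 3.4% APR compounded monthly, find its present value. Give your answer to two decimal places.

With 12 periods per year: i = 0.00283333, n = 240.
PV = 2050 × [1 − (1+0.00283333)^(−240)] / 0.00283333 × (1+i) = 2050 × 174.456067 = 357,634.9374
(annuity-due: payments at period start, so ×(1+i).)

€357,634.94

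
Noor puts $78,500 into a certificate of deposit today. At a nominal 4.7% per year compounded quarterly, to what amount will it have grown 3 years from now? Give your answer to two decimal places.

$90,312.57

i = 0.047/4 = 0.01175 per quarter; n = 3·4 = 12.
FV = 78,500 × (1 + 0.01175)^12 = 90,312.5726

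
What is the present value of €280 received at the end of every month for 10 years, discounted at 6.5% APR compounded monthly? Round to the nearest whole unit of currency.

Periodic rate i = 0.065/12 = 0.00541667; n = 10 × 12 = 120 periods.
PV = PMT · [1 − (1+i)^(−n)] / i = 280 · 88.068500 = 24,659.1799

€24,659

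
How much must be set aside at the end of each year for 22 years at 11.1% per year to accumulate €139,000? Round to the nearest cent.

€1,689.49

PMT = 139000 / ( [(1+0.111)^22 − 1] / 0.111 ) = 139000 / 82.273237 = 1,689.4923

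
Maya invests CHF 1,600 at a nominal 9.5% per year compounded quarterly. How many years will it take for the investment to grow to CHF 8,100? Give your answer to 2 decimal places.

17.27 years

Periodic rate i = 0.095/4 = 0.02375.
(1+i)^n = 8100/1600 = 5.06250, so n = ln 5.06250 / ln 1.02375 = 69.0966 quarters
= 69.0966/4 years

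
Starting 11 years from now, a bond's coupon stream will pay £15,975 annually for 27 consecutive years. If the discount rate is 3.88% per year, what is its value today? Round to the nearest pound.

PV at t=10 (ordinary 27-year annuity): 15975 × a(27|0.0388) = 15975 × 16.551605 = 264,411.8837
Discount back 10 years: 264,411.8837 × (1+0.0388)^(−10) = 264,411.8837 × 0.683409 = 180,701.4180

£180,701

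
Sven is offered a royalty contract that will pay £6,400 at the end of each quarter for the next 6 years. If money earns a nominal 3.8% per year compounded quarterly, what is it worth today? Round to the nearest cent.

i = 0.038/4 = 0.0095 per quarter; n = 6·4 = 24.
PV = 6400 × [1 − (1+0.0095)^(−24)] / 0.0095 = 6400 × 21.370368 = 136,770.3568

£136,770.36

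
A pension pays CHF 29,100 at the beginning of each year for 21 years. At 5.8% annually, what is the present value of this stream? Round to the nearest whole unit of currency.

Annuity factor a(21|0.058) × (1+i) = 12.658495; PV = 29100 × 12.658495 = 368,362.1955
Payments are at the start of each period, so multiply by (1+i).

CHF 368,362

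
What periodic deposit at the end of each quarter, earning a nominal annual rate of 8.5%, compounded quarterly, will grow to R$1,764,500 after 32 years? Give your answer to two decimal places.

R$2,726.19

Periodic rate i = 0.085/4 = 0.02125; n = 32 × 4 = 128 periods.
FV-annuity factor = 647.239261; PMT = 1.7645e+06 / 647.239261 = 2,726.1943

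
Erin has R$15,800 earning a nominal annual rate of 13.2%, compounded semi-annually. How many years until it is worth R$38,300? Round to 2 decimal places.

6.93 years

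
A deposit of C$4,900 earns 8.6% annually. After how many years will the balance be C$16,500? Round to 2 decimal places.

(1+i)^n = 16500/4900 = 3.36735, so n = ln 3.36735 / ln 1.086 = 14.7165 years

14.72 years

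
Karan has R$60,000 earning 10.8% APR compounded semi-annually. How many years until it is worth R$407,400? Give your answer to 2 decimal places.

18.21 years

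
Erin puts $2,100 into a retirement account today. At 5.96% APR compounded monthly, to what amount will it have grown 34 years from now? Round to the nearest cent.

i = 0.0596/12 = 0.00496667 per month; n = 34·12 = 408.
FV = 2,100 × (1 + 0.00496667)^408 = 15,852.4128

$15,852.41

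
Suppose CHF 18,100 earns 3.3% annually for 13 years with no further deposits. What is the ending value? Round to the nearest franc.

CHF 27,605

FV = 18,100 × (1 + 0.033)^13 = 27,604.6824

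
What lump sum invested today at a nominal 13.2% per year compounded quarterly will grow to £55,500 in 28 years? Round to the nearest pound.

£1,462

Periodic rate i = 0.132/4 = 0.033; n = 28 × 4 = 112 periods.
PV = 55,500 / (1 + 0.033)^112 = 55,500 / 37.952117 = 1,462.3690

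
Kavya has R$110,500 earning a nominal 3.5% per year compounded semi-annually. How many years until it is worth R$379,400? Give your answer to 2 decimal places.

35.55 years

Periodic rate i = 0.035/2 = 0.0175.
n = ln(379400/110500) / ln(1+0.0175) = ln(3.43348) / 0.017349 = 71.1050 half-years
= 71.1050/2 years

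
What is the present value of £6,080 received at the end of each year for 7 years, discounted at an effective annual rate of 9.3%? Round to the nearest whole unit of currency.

£30,295

Annuity factor a(7|0.093) = 4.982687; PV = 6080 × 4.982687 = 30,294.7356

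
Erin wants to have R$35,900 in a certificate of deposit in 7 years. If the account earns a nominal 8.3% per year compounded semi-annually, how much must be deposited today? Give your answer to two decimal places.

With 2 periods per year: i = 0.0415, n = 14.
Discount factor = (1+0.0415)^(−14) = 0.565940; PV = 35,900 × 0.565940 = 20,317.2352

R$20,317.24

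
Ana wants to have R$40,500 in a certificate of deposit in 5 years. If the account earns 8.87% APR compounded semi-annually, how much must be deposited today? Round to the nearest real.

R$26,242

With 2 periods per year: i = 0.04435, n = 10.
PV = 40,500 / (1 + 0.04435)^10 = 40,500 / 1.543337 = 26,241.8418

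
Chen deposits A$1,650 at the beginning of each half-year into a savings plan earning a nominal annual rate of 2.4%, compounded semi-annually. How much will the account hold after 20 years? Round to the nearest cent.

With 2 periods per year: i = 0.012, n = 40.
FV = 1650 × [(1+0.012)^40 − 1] / 0.012 × (1+i) = 1650 × 51.566764 = 85,085.1600
(annuity-due: payments at period start, so ×(1+i).)

A$85,085.16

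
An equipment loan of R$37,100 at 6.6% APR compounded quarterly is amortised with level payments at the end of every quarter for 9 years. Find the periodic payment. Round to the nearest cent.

R$1,374.99

With 4 periods per year: i = 0.0165, n = 36.
Annuity-PV factor = 26.981992; PMT = 37100 / 26.981992 = 1,374.9912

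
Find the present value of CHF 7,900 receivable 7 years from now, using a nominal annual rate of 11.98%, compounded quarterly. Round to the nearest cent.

With 4 periods per year: i = 0.02995, n = 28.
PV = 7,900 / (1 + 0.02995)^28 = 7,900 / 2.284820 = 3,457.6029

CHF 3,457.60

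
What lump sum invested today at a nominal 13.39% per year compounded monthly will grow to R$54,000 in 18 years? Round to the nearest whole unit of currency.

R$4,914

Periodic rate i = 0.1339/12 = 0.0111583; n = 18 × 12 = 216 periods.
PV = FV·(1+i)^(−n) = 54,000 × 0.091004 = 4,914.2137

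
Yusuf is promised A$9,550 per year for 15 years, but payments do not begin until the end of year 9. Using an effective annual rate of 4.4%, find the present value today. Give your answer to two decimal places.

A$73,177.25

PV at t=8 (ordinary 15-year annuity): 9550 × a(15|0.044) = 9550 × 10.813760 = 103,271.4053
PV₀ = 103,271.4053 / (1+0.044)^8 = 103,271.4053 / 1.411250 = 73,177.2521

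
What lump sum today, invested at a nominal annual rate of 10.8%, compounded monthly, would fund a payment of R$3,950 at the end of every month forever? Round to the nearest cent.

R$438,888.89

Periodic rate i = 0.108/12 = 0.009.
PV = C/r = 3950/0.009 = 438,888.8889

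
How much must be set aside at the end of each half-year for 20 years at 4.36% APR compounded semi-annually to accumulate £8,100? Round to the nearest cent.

£128.95

With 2 periods per year: i = 0.0218, n = 40.
FV-annuity factor = 62.815901; PMT = 8100 / 62.815901 = 128.9482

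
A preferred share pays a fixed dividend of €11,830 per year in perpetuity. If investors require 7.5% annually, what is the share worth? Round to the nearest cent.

€157,733.33

PV = PMT / i = 11830 / 0.075 = 157,733.3333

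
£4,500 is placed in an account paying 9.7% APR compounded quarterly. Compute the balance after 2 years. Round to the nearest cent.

£5,450.80

i = 0.097/4 = 0.02425 per quarter; n = 2·4 = 8.
4,500 × (1+0.02425)^8 = 4,500 × 1.211289 = 5,450.8006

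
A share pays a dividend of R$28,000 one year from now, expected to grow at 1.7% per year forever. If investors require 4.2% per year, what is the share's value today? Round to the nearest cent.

PV = D₁/(r − g) = 28000/(0.042 − 0.017) = 1,120,000.0000

R$1,120,000.00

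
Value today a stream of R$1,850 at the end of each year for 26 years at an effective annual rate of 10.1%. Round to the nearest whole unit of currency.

PV = PMT · [1 − (1+i)^(−n)] / i = 1850 · 9.089640 = 16,815.8339

R$16,816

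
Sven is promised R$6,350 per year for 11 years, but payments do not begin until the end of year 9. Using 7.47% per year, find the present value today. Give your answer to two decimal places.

R$26,143.03

Value one period before first payment (t=8): 6350 × [1 − (1+0.0747)^(−11)] / 0.0747 = 6350 × 7.326224 = 46,521.5255
PV₀ = 46,521.5255 / (1+0.0747)^8 = 46,521.5255 / 1.779500 = 26,143.0321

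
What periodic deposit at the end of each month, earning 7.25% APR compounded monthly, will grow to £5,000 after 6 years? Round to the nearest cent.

£55.64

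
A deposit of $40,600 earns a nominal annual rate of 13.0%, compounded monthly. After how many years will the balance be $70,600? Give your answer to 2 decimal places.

4.28 years

Periodic rate i = 0.13/12 = 0.0108333.
n = ln(70600/40600) / ln(1+0.0108333) = ln(1.73892) / 0.010775 = 51.3465 months
= 51.3465/12 years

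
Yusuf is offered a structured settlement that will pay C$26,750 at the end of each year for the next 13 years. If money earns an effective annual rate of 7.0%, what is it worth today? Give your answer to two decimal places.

PV = PMT · [1 − (1+i)^(−n)] / i = 26750 · 8.357651 = 223,567.1574

C$223,567.16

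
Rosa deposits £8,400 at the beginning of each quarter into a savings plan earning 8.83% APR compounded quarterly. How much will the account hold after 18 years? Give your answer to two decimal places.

With 4 periods per year: i = 0.022075, n = 72.
FV = 8400 × [(1+0.022075)^72 − 1] / 0.022075 × (1+i) = 8400 × 176.718532 = 1,484,435.6686
Payments are at the start of each period, so multiply by (1+i).

£1,484,435.67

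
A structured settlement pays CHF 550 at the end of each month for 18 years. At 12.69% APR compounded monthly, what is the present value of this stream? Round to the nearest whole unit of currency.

CHF 46,648

With 12 periods per year: i = 0.010575, n = 216.
PV = PMT · [1 − (1+i)^(−n)] / i = 550 · 84.814710 = 46,648.0903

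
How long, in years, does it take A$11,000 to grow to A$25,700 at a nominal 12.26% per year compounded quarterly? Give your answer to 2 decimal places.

7.03 years

Periodic rate i = 0.1226/4 = 0.03065.
n = ln(25700/11000) / ln(1+0.03065) = ln(2.33636) / 0.030190 = 28.1088 quarters
= 28.1088/4 years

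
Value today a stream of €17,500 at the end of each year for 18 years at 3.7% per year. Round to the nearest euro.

€227,039

Annuity factor a(18|0.037) = 12.973651; PV = 17500 × 12.973651 = 227,038.8959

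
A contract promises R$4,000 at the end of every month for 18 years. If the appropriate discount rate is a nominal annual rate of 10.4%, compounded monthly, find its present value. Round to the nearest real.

R$389,972

With 12 periods per year: i = 0.00866667, n = 216.
PV = 4000 × [1 − (1+0.00866667)^(−216)] / 0.00866667 = 4000 × 97.492924 = 389,971.6941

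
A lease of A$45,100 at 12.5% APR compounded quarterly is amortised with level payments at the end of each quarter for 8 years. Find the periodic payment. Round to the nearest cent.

A$2,249.79

Periodic rate i = 0.125/4 = 0.03125; n = 8 × 4 = 32 periods.
PMT = 45100 / ( [1 − (1+0.03125)^(−32)] / 0.03125 ) = 45100 / 20.046276 = 2,249.7944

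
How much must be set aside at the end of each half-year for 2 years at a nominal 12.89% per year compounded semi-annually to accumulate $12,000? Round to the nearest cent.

With 2 periods per year: i = 0.06445, n = 4.
PMT = 12000 / ( [(1+0.06445)^4 − 1] / 0.06445 ) = 12000 / 4.403583 = 2,725.0537

$2,725.05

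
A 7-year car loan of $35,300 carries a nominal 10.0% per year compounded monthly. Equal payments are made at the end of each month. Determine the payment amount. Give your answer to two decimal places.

$586.02

With 12 periods per year: i = 0.00833333, n = 84.
Annuity-PV factor = 60.236667; PMT = 35300 / 60.236667 = 586.0218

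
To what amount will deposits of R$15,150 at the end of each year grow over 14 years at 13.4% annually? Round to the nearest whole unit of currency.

Accumulation factor s(14|0.134) = 35.936138; FV = 15150 × 35.936138 = 544,432.4883

R$544,432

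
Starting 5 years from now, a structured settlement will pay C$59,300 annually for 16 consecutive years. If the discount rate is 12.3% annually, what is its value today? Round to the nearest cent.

C$255,755.57

Value one period before first payment (t=4): 59300 × [1 − (1+0.123)^(−16)] / 0.123 = 59300 × 6.859452 = 406,765.5171
Discount back 4 years: 406,765.5171 × (1+0.123)^(−4) = 406,765.5171 × 0.628754 = 255,755.5719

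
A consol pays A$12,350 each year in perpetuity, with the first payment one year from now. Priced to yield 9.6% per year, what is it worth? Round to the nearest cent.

A$128,645.83

PV = C/r = 12350/0.096 = 128,645.8333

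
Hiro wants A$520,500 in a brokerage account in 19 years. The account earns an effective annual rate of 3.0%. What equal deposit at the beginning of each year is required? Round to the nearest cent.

A$20,119.54

PMT = 520500 / ( [(1+0.03)^19 − 1] / 0.03 × (1+i) ) = 520500 / 25.870374 = 20,119.5387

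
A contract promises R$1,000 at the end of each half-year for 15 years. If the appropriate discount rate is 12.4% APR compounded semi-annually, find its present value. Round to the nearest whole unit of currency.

i = 0.124/2 = 0.062 per half-year; n = 15·2 = 30.
Annuity factor a(30|0.062) = 13.475204; PV = 1000 × 13.475204 = 13,475.2040

R$13,475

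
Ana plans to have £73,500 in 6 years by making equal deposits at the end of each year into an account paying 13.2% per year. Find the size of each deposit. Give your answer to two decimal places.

£8,786.78

PMT = 73500 / ( [(1+0.132)^6 − 1] / 0.132 ) = 73500 / 8.364841 = 8,786.7777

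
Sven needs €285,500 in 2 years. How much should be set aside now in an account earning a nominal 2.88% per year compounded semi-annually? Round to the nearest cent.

i = 0.0288/2 = 0.0144 per half-year; n = 2·2 = 4.
PV = 285,500 / (1 + 0.0144)^4 = 285,500 / 1.058856 = 269,630.5828

€269,630.58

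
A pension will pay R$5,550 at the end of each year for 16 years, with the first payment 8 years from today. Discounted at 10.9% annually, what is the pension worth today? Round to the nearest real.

PV at t=7 (ordinary 16-year annuity): 5550 × a(16|0.109) = 5550 × 7.421769 = 41,190.8157
PV₀ = 41,190.8157 / (1+0.109)^7 = 41,190.8157 / 2.063103 = 19,965.4714

R$19,965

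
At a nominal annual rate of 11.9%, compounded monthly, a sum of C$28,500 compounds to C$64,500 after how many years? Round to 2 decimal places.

Periodic rate i = 0.119/12 = 0.00991667.
(1+i)^n = 64500/28500 = 2.26316, so n = ln 2.26316 / ln 1.00992 = 82.7702 months
= 82.7702/12 years

6.90 years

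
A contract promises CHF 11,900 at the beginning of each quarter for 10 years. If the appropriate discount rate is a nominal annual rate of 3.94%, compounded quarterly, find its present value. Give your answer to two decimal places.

CHF 395,707.58

Periodic rate i = 0.0394/4 = 0.00985; n = 10 × 4 = 40 periods.
Annuity factor a(40|0.00985) × (1+i) = 33.252737; PV = 11900 × 33.252737 = 395,707.5762
(annuity-due: payments at period start, so ×(1+i).)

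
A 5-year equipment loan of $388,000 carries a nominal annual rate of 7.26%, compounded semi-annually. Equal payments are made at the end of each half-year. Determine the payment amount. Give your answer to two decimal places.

i = 0.0726/2 = 0.0363 per half-year; n = 5·2 = 10.
PMT = 388000 / ( [1 − (1+0.0363)^(−10)] / 0.0363 ) = 388000 / 8.262377 = 46,959.8534

$46,959.85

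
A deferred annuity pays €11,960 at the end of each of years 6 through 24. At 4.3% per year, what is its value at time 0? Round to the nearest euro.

€124,081

PV at t=5 (ordinary 19-year annuity): 11960 × a(19|0.043) = 11960 × 12.805492 = 153,153.6803
PV₀ = 153,153.6803 / (1+0.043)^5 = 153,153.6803 / 1.234302 = 124,081.1744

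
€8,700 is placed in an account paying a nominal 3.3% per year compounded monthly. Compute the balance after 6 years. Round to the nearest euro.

€10,602

Periodic rate i = 0.033/12 = 0.00275; n = 6 × 12 = 72 periods.
8,700 × (1+0.00275)^72 = 8,700 × 1.218631 = 10,602.0913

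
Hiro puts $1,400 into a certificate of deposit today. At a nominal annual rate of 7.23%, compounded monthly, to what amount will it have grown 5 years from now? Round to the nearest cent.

With 12 periods per year: i = 0.006025, n = 60.
FV = PV·(1+i)^n = 1,400 × 1.433925 = 2,007.4948

$2,007.49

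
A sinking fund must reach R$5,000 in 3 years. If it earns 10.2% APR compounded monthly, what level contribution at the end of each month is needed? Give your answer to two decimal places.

With 12 periods per year: i = 0.0085, n = 36.
FV-annuity factor = 41.909098; PMT = 5000 / 41.909098 = 119.3058

R$119.31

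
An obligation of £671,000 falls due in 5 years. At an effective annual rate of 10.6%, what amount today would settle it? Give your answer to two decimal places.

£405,458.94

PV = 671,000 / (1 + 0.106)^5 = 671,000 / 1.654915 = 405,458.9444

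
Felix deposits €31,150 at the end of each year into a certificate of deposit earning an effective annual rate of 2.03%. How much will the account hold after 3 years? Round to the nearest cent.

FV = 31150 × [(1+0.0203)^3 − 1] / 0.0203 = 31150 × 3.061312 = 95,359.8716

€95,359.87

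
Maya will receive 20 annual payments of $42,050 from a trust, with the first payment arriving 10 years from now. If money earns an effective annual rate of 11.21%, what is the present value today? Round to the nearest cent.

PV at t=9 (ordinary 20-year annuity): 42050 × a(20|0.1121) = 42050 × 7.855195 = 330,310.9342
Discount back 9 years: 330,310.9342 × (1+0.1121)^(−9) = 330,310.9342 × 0.384331 = 126,948.7367

$126,948.74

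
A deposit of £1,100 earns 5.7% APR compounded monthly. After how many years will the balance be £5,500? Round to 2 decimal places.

Periodic rate i = 0.057/12 = 0.00475.
(1+i)^n = 5500/1100 = 5.00000, so n = ln 5.00000 / ln 1.00475 = 339.6331 months
= 339.6331/12 years

28.30 years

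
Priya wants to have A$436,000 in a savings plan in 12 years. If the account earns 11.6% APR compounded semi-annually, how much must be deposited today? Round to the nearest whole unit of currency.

A$112,676

With 2 periods per year: i = 0.058, n = 24.
Discount factor = (1+0.058)^(−24) = 0.258431; PV = 436,000 × 0.258431 = 112,675.7518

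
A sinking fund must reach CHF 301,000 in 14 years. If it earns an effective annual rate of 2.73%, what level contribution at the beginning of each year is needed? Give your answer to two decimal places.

CHF 17,464.33

FV-annuity factor × (1+i) = 17.235126; PMT = 301000 / 17.235126 = 17,464.3337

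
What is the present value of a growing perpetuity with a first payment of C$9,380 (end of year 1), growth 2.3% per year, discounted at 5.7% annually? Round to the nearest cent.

PV = D₁/(r − g) = 9380/(0.057 − 0.023) = 275,882.3529

C$275,882.35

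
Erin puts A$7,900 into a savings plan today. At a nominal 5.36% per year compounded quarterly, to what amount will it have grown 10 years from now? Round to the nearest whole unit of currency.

A$13,454

With 4 periods per year: i = 0.0134, n = 40.
7,900 × (1+0.0134)^40 = 7,900 × 1.703084 = 13,454.3614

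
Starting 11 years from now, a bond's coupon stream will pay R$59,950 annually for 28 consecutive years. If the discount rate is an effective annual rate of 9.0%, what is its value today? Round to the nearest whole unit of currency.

Value one period before first payment (t=10): 59950 × [1 − (1+0.09)^(−28)] / 0.09 = 59950 × 10.116128 = 606,461.8957
Discount back 10 years: 606,461.8957 × (1+0.09)^(−10) = 606,461.8957 × 0.422411 = 256,176.0587

R$256,176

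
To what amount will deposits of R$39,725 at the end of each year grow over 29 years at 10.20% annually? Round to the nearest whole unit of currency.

R$6,122,773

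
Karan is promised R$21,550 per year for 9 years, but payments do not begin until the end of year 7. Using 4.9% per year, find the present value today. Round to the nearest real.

R$115,469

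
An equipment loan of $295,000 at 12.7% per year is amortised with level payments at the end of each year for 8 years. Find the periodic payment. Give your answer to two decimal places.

$60,844.04

Annuity-PV factor = 4.848461; PMT = 295000 / 4.848461 = 60,844.0436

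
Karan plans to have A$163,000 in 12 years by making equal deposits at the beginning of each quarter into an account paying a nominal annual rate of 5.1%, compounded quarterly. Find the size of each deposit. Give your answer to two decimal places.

A$2,451.73

Periodic rate i = 0.051/4 = 0.01275; n = 12 × 4 = 48 periods.
FV-annuity factor × (1+i) = 66.483700; PMT = 163000 / 66.483700 = 2,451.7288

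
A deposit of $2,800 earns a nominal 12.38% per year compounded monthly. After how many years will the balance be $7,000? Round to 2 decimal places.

Periodic rate i = 0.1238/12 = 0.0103167.
n = ln(7000/2800) / ln(1+0.0103167) = ln(2.50000) / 0.010264 = 89.2739 months
= 89.2739/12 years

7.44 years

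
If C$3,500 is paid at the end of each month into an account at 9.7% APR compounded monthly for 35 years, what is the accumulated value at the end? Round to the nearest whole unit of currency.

C$12,301,457

i = 0.097/12 = 0.00808333 per month; n = 35·12 = 420.
FV = PMT · [(1+i)^n − 1] / i = 3500 · 3514.702072 = 12,301,457.2533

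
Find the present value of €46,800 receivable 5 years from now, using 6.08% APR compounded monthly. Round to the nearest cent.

Periodic rate i = 0.0608/12 = 0.00506667; n = 5 × 12 = 60 periods.
Discount factor = (1+0.00506667)^(−60) = 0.738427; PV = 46,800 × 0.738427 = 34,558.4034

€34,558.40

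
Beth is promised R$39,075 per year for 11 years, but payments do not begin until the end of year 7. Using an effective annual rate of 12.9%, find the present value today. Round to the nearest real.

R$107,762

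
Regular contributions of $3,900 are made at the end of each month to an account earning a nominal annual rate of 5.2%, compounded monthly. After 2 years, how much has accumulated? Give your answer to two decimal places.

Periodic rate i = 0.052/12 = 0.00433333; n = 2 × 12 = 24 periods.
FV = 3900 × [(1+0.00433333)^24 − 1] / 0.00433333 = 3900 × 25.234886 = 98,416.0556

$98,416.06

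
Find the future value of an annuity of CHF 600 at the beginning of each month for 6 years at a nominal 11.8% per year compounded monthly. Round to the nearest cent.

CHF 63,029.16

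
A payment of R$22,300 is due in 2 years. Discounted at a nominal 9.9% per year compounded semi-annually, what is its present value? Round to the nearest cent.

R$18,381.25

With 2 periods per year: i = 0.0495, n = 4.
PV = FV·(1+i)^(−n) = 22,300 × 0.824271 = 18,381.2521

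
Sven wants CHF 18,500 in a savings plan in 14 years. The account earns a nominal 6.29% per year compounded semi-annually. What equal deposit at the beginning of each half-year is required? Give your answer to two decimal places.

CHF 408.80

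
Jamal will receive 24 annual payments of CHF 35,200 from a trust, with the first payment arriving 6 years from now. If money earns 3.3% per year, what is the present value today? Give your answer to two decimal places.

CHF 490,807.61

PV at t=5 (ordinary 24-year annuity): 35200 × a(24|0.033) = 35200 × 16.400996 = 577,315.0729
PV₀ = 577,315.0729 / (1+0.033)^5 = 577,315.0729 / 1.176255 = 490,807.6111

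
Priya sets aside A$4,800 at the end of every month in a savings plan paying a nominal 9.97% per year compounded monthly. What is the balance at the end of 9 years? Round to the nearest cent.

i = 0.0997/12 = 0.00830833 per month; n = 9·12 = 108.
FV = PMT · [(1+i)^n − 1] / i = 4800 · 173.788739 = 834,185.9467

A$834,185.95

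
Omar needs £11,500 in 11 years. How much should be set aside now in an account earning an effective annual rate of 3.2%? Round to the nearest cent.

Discount factor = (1+0.032)^(−11) = 0.707169; PV = 11,500 × 0.707169 = 8,132.4457

£8,132.45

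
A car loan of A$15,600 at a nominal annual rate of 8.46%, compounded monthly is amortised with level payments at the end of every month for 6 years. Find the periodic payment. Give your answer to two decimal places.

i = 0.0846/12 = 0.00705 per month; n = 6·12 = 72.
Annuity-PV factor = 56.310431; PMT = 15600 / 56.310431 = 277.0357

A$277.04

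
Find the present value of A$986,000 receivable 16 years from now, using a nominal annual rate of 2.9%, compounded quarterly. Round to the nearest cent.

A$620,999.50

i = 0.029/4 = 0.00725 per quarter; n = 16·4 = 64.
PV = 986,000 / (1 + 0.00725)^64 = 986,000 / 1.587763 = 620,999.4951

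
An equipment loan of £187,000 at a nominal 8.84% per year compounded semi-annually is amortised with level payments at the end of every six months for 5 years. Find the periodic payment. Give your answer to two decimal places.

£23,539.97

With 2 periods per year: i = 0.0442, n = 10.
PMT = 187000 / ( [1 − (1+0.0442)^(−10)] / 0.0442 ) = 187000 / 7.943935 = 23,539.9723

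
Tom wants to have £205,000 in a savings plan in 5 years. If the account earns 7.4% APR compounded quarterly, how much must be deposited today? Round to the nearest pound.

With 4 periods per year: i = 0.0185, n = 20.
PV = 205,000 / (1 + 0.0185)^20 = 205,000 / 1.442848 = 142,080.0804

£142,080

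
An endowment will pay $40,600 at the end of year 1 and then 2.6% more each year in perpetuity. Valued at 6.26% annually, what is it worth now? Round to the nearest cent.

$1,109,289.62

PV = D₁/(r − g) = 40600/(0.0626 − 0.026) = 1,109,289.6175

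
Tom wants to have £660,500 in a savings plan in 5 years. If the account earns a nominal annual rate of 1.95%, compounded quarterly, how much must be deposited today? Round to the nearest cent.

£599,283.04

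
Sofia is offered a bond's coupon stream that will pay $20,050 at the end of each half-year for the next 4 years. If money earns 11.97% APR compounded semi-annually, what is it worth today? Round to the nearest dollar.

$124,580

Periodic rate i = 0.1197/2 = 0.05985; n = 4 × 2 = 8 periods.
Annuity factor a(8|0.05985) = 6.213482; PV = 20050 × 6.213482 = 124,580.3142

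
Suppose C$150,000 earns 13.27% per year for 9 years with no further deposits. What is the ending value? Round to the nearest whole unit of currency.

C$460,389

150,000 × (1+0.1327)^9 = 150,000 × 3.069263 = 460,389.4506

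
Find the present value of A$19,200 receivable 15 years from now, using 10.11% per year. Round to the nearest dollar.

A$4,528

PV = 19,200 / (1 + 0.1011)^15 = 19,200 / 4.240347 = 4,527.9309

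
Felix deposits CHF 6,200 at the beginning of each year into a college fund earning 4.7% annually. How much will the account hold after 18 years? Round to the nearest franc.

CHF 177,590

FV = PMT · [(1+i)^n − 1] / i × (1+i) = 6200 · 28.643486 = 177,589.6145
(annuity-due: payments at period start, so ×(1+i).)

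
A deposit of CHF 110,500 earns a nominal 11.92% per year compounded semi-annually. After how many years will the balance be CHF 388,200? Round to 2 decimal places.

10.85 years

Periodic rate i = 0.1192/2 = 0.0596.
(1+i)^n = 388200/110500 = 3.51312, so n = ln 3.51312 / ln 1.0596 = 21.7045 half-years
= 21.7045/2 years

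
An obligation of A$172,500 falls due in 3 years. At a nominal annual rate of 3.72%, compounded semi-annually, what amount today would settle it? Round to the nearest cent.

A$154,442.59

Periodic rate i = 0.0372/2 = 0.0186; n = 3 × 2 = 6 periods.
Discount factor = (1+0.0186)^(−6) = 0.895319; PV = 172,500 × 0.895319 = 154,442.5872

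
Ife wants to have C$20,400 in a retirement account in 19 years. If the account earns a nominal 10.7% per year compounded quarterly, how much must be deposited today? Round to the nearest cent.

With 4 periods per year: i = 0.02675, n = 76.
PV = FV·(1+i)^(−n) = 20,400 × 0.134488 = 2,743.5450

C$2,743.55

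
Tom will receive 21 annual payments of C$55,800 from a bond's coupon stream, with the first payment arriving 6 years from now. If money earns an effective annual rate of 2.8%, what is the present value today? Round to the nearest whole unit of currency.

C$763,868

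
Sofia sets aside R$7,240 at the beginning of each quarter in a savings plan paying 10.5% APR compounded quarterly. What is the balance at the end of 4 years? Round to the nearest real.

R$145,413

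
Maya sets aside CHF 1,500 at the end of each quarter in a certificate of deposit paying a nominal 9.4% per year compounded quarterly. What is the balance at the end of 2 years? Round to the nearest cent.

CHF 13,034.78

Periodic rate i = 0.094/4 = 0.0235; n = 2 × 4 = 8 periods.
Accumulation factor s(8|0.0235) = 8.689852; FV = 1500 × 8.689852 = 13,034.7776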